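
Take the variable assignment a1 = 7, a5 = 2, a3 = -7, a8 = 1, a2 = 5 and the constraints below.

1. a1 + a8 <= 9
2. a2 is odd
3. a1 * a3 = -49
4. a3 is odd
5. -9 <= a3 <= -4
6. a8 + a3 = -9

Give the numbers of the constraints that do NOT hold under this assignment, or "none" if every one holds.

No — constraint 6 is not satisfied.

1. a1 + a8 = 7 + 1 = 8; 8 ≤ 9 — OK.
2. a2 = 5 is odd — OK.
3. a1 * a3 = 7 * (-7) = -49 — OK.
4. a3 = -7 is odd — OK.
5. a3 = -7 lies in [-9, -4] — OK.
6. a8 + a3 = 1 + (-7) = -6, not -9 — violated.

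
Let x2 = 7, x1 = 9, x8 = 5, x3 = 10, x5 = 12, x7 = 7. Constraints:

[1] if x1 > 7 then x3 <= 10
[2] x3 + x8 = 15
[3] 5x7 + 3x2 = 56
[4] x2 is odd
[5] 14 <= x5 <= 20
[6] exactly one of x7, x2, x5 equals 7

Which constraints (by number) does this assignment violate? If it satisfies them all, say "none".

[1] x1 = 9 > 7, so we need x3 ≤ 10; x3 = 10 ≤ 10 — holds.
[2] x3 + x8 = 10 + 5 = 15 — holds.
[3] 5x7 + 3x2 = 5(7) + 3(7) = 56 — holds.
[4] x2 = 7 is odd — holds.
[5] x5 = 12 is outside [14, 20] — fails.
[6] x7=7, x2=7, x5=12; 2 of them equal 7, not exactly one — fails.

Violated: 5, 6.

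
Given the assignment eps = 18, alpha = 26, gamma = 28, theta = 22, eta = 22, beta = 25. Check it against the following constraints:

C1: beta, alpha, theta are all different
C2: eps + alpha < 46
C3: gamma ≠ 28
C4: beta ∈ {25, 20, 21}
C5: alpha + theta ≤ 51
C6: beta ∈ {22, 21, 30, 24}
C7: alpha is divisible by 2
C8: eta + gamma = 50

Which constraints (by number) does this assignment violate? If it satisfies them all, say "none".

Constraints 3 and 6 do not hold.

C1: values 25, 26, 22 are pairwise distinct — satisfied.
C2: eps + alpha = 18 + 26 = 44; 44 < 46 — satisfied.
C3: gamma = 28, but 28 is required to differ — violated.
C4: beta = 25 is in {25, 20, 21} — satisfied.
C5: alpha + theta = 26 + 22 = 48; 48 ≤ 51 — satisfied.
C6: beta = 25 is not in {22, 21, 30, 24} — violated.
C7: 26 / 2 = 13, so 2 divides 26 — satisfied.
C8: eta + gamma = 22 + 28 = 50 — satisfied.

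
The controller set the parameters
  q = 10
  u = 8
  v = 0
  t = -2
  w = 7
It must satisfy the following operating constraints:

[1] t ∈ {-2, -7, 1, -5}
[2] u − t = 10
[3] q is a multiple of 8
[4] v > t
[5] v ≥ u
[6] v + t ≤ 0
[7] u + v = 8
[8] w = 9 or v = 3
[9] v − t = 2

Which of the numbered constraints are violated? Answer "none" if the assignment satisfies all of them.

Constraints 3, 5, and 8 do not hold.

[1] t = -2 is in {-2, -7, 1, -5}  holds
[2] u − t = 8 − (-2) = 10  holds
[3] 10 = 8×1 + 2, so 8 does not divide 10  fails
[4] v = 0, t = -2; 0 > -2  holds
[5] v = 0, u = 8; 0 < 8 (want ≥)  fails
[6] v + t = 0 + (-2) = -2; -2 ≤ 0  holds
[7] u + v = 8 + 0 = 8  holds
[8] w = 7 ≠ 9 and v = 0 ≠ 3; both disjuncts false  fails
[9] v − t = 0 − (-2) = 2  holds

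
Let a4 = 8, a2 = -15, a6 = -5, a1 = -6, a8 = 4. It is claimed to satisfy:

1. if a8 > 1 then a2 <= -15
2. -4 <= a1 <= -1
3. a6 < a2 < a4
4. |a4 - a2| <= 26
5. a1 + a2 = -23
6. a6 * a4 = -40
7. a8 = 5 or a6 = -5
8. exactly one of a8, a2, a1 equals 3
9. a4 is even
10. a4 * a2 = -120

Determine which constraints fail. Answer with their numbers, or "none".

1. a8 = 4 > 1, so we need a2 ≤ -15; a2 = -15 ≤ -15  OK
2. a1 = -6 is outside [-4, -1]  FAIL
3. values -5, -15, 8; a6 = -5 is not < a2 = -15  FAIL
4. |8 - (-15)| = 23; 23 ≤ 26  OK
5. a1 + a2 = -6 + (-15) = -21, not -23  FAIL
6. a6 * a4 = -5 * 8 = -40  OK
7. a8 = 4 ≠ 5, but a6 = -5 = -5 (second disjunct)  OK
8. a8=4, a2=-15, a1=-6; 0 of them equal 3, not exactly one  FAIL
9. a4 = 8 is even  OK
10. a4 * a2 = 8 * (-15) = -120  OK

Constraints 2, 3, 5, and 8 are violated.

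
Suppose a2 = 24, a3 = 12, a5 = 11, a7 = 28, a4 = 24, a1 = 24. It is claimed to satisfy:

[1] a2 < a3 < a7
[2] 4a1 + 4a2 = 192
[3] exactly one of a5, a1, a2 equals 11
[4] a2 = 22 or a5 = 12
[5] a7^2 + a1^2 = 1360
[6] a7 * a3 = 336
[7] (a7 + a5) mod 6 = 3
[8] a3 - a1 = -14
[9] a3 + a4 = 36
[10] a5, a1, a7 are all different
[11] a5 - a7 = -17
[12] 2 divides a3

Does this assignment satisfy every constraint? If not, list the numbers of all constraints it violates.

[1] values 24, 12, 28; a2 = 24 is not < a3 = 12  no
[2] 4a1 + 4a2 = 4(24) + 4(24) = 192  yes
[3] a5=11, a1=24, a2=24; 1 of them equals 11  yes
[4] a2 = 24 ≠ 22 and a5 = 11 ≠ 12; both disjuncts false  no
[5] a7^2 + a1^2 = 28^2 + 24^2 = 784 + 576 = 1360  yes
[6] a7 * a3 = 28 * 12 = 336  yes
[7] a7 + a5 = 39; 39 mod 6 = 3  yes
[8] a3 - a1 = 12 - 24 = -12, not -14  no
[9] a3 + a4 = 12 + 24 = 36  yes
[10] values 11, 24, 28 are pairwise distinct  yes
[11] a5 - a7 = 11 - 28 = -17  yes
[12] 12 / 2 = 6, so 2 divides 12  yes

The assignment fails constraints 1, 4, 8.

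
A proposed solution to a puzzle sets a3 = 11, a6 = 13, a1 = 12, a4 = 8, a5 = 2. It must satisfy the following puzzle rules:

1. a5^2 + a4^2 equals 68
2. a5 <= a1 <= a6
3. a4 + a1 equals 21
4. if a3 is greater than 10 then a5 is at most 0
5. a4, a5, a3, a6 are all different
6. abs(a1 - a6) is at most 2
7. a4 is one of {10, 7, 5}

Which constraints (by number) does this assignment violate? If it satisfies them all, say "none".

Violated: 3, 4, 7.

1. a5^2 + a4^2 = 2^2 + 8^2 = 4 + 64 = 68  ✓
2. values 2 <= 12 <= 13  ✓
3. a4 + a1 = 8 + 12 = 20, not 21  ✗
4. a3 = 11 > 10, so we need a5 ≤ 0; but a5 = 2 > 0  ✗
5. values 8, 2, 11, 13 are pairwise distinct  ✓
6. abs(12 - 13) = 1; 1 ≤ 2  ✓
7. a4 = 8 is not in {10, 7, 5}  ✗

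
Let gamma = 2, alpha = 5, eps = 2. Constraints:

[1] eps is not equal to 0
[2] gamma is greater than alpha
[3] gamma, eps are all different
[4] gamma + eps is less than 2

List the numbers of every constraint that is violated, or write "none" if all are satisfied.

The assignment fails constraints 2, 3, and 4.

[1] eps = 2, and 2 ≠ 0  ✓
[2] gamma = 2, alpha = 5; 2 ≤ 5 (want >)  ✗
[3] gamma = eps = 2, not all different  ✗
[4] gamma + eps = 2 + 2 = 4; 4 ≥ 2, bound 2 not met  ✗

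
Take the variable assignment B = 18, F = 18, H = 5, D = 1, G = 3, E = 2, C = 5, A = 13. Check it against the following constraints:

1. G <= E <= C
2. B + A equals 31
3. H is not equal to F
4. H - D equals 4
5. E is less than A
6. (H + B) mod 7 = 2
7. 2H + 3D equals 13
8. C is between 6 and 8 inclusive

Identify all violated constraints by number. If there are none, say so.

1. values 3, 2, 5; G = 3 is not <= E = 2 — does not hold.
2. B + A = 18 + 13 = 31 — holds.
3. H = 5, F = 18; distinct — holds.
4. H - D = 5 - 1 = 4 — holds.
5. E = 2, A = 13; 2 < 13 — holds.
6. H + B = 23; 23 mod 7 = 2 — holds.
7. 2H + 3D = 2(5) + 3(1) = 13 — holds.
8. C = 5 is outside [6, 8] — does not hold.

Constraints 1, 8 are violated.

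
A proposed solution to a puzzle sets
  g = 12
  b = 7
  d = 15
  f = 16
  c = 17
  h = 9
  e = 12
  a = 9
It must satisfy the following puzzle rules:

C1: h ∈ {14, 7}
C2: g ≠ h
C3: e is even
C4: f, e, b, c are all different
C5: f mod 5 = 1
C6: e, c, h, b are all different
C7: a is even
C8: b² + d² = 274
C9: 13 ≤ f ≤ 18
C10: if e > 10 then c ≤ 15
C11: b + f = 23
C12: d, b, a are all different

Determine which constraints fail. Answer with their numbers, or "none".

C1: h = 9 is not in {14, 7} — does not hold.
C2: g = 12, h = 9; distinct — holds.
C3: e = 12 is even — holds.
C4: values 16, 12, 7, 17 are pairwise distinct — holds.
C5: 16 mod 5 = 1 — holds.
C6: values 12, 17, 9, 7 are pairwise distinct — holds.
C7: a = 9 is odd — does not hold.
C8: b² + d² = 7² + 15² = 49 + 225 = 274 — holds.
C9: f = 16 lies in [13, 18] — holds.
C10: e = 12 > 10, so we need c ≤ 15; but c = 17 > 15 — does not hold.
C11: b + f = 7 + 16 = 23 — holds.
C12: values 15, 7, 9 are pairwise distinct — holds.

Violated: 1, 7, 10.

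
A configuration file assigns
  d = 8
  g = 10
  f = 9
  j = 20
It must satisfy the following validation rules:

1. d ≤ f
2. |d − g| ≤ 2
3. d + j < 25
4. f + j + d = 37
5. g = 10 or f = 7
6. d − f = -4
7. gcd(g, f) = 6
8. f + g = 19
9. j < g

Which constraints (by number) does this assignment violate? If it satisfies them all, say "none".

1. d = 8, f = 9; 8 ≤ 9  yes
2. |8 − 10| = 2; 2 ≤ 2  yes
3. d + j = 8 + 20 = 28; 28 ≥ 25, bound 25 not met  no
4. f + j + d = 9 + 20 + 8 = 37  yes
5. g = 10 = 10 (first disjunct)  yes
6. d − f = 8 − 9 = -1, not -4  no
7. gcd(10, 9) = 1, not 6  no
8. f + g = 9 + 10 = 19  yes
9. j = 20, g = 10; 20 ≥ 10 (want <)  no

No — constraints 3, 6, 7, 9 are not satisfied.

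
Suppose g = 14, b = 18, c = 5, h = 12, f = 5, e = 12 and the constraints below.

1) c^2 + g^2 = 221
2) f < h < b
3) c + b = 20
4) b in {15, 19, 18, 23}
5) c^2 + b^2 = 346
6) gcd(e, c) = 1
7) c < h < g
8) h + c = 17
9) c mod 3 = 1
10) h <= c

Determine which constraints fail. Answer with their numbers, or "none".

1) c^2 + g^2 = 5^2 + 14^2 = 25 + 196 = 221  yes
2) values 5 < 12 < 18  yes
3) c + b = 5 + 18 = 23, not 20  no
4) b = 18 is in {15, 19, 18, 23}  yes
5) c^2 + b^2 = 5^2 + 18^2 = 25 + 324 = 349, not 346  no
6) gcd(12, 5) = 1  yes
7) values 5 < 12 < 14  yes
8) h + c = 12 + 5 = 17  yes
9) 5 mod 3 = 2, not 1  no
10) h = 12, c = 5; 12 > 5 (want ≤)  no

No — constraints 3, 5, 9, and 10 are not satisfied.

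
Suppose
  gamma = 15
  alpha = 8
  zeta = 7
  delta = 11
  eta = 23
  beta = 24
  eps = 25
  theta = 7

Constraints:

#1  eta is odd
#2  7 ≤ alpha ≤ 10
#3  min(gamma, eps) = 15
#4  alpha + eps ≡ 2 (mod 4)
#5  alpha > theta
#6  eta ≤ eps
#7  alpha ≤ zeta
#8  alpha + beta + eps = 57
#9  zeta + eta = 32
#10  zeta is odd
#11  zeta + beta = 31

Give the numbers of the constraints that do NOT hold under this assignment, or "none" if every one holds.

The assignment fails constraints 4, 7, 9.

#1 eta = 23 is odd — OK.
#2 alpha = 8 lies in [7, 10] — OK.
#3 min(15, 25) = 15 — OK.
#4 alpha + eps = 33; 33 mod 4 = 1, not 2 — violated.
#5 alpha = 8, theta = 7; 8 > 7 — OK.
#6 eta = 23, eps = 25; 23 ≤ 25 — OK.
#7 alpha = 8, zeta = 7; 8 > 7 (want ≤) — violated.
#8 alpha + beta + eps = 8 + 24 + 25 = 57 — OK.
#9 zeta + eta = 7 + 23 = 30, not 32 — violated.
#10 zeta = 7 is odd — OK.
#11 zeta + beta = 7 + 24 = 31 — OK.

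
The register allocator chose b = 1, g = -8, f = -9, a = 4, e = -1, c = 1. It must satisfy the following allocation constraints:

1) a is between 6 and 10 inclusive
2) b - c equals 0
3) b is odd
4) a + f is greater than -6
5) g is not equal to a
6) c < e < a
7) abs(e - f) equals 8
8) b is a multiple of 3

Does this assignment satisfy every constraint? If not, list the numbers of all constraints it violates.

1) a = 4 is outside [6, 10]  fails
2) b - c = 1 - 1 = 0  holds
3) b = 1 is odd  holds
4) a + f = 4 + (-9) = -5; -5 > -6  holds
5) g = -8, a = 4; distinct  holds
6) values 1, -1, 4; c = 1 is not < e = -1  fails
7) abs(-1 - (-9)) = 8  holds
8) 1 = 3*0 + 1, so 3 does not divide 1  fails

Constraints 1, 6, and 8 are violated.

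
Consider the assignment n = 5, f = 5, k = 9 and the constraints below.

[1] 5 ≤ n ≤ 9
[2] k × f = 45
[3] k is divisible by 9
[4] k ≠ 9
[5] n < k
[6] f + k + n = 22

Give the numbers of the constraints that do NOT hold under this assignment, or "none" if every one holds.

[1] n = 5 lies in [5, 9] — OK.
[2] k × f = 9 × 5 = 45 — OK.
[3] 9 / 9 = 1, so 9 divides 9 — OK.
[4] k = 9, but 9 is required to differ — violated.
[5] n = 5, k = 9; 5 < 9 — OK.
[6] f + k + n = 5 + 9 + 5 = 19, not 22 — violated.

Constraints 4, 6 are violated.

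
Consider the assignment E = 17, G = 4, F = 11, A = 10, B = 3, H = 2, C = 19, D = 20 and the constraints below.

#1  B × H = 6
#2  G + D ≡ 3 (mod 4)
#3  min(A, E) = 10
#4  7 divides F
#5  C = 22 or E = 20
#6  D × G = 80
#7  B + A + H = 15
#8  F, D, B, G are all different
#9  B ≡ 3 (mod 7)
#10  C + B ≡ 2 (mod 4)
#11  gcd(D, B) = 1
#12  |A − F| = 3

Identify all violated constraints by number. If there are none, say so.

Constraints 2, 4, 5, and 12 do not hold.

#1 B × H = 3 × 2 = 6  yes
#2 G + D = 24; 24 mod 4 = 0, not 3  no
#3 min(10, 17) = 10  yes
#4 11 = 7×1 + 4, so 7 does not divide 11  no
#5 C = 19 ≠ 22 and E = 17 ≠ 20; both disjuncts false  no
#6 D × G = 20 × 4 = 80  yes
#7 B + A + H = 3 + 10 + 2 = 15  yes
#8 values 11, 20, 3, 4 are pairwise distinct  yes
#9 3 mod 7 = 3  yes
#10 C + B = 22; 22 mod 4 = 2  yes
#11 gcd(20, 3) = 1  yes
#12 |10 − 11| = 1, not 3  no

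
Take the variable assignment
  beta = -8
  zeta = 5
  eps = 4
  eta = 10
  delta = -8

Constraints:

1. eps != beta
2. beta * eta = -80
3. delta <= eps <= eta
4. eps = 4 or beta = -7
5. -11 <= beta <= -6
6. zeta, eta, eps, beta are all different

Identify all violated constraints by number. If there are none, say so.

1. eps = 4, beta = -8; distinct — holds.
2. beta * eta = -8 * 10 = -80 — holds.
3. values -8 <= 4 <= 10 — holds.
4. eps = 4 = 4 (first disjunct) — holds.
5. beta = -8 lies in [-11, -6] — holds.
6. values 5, 10, 4, -8 are pairwise distinct — holds.

Yes — all constraints hold.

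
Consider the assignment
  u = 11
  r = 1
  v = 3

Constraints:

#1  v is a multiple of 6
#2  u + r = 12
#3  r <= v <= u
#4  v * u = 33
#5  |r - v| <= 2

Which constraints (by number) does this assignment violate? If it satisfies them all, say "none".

The assignment fails constraint 1.

#1 3 = 6*0 + 3, so 6 does not divide 3 — fails.
#2 u + r = 11 + 1 = 12 — holds.
#3 values 1 <= 3 <= 11 — holds.
#4 v * u = 3 * 11 = 33 — holds.
#5 |1 - 3| = 2; 2 ≤ 2 — holds.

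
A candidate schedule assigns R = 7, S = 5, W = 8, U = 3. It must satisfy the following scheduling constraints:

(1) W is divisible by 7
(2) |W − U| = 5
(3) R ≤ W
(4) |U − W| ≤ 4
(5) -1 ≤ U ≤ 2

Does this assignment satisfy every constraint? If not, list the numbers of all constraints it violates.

(1) 8 = 7×1 + 1, so 7 does not divide 8  fails
(2) |8 − 3| = 5  holds
(3) R = 7, W = 8; 7 ≤ 8  holds
(4) |3 − 8| = 5; 5 > 4, exceeds bound 4  fails
(5) U = 3 is outside [-1, 2]  fails

The assignment fails constraints 1, 4, and 5.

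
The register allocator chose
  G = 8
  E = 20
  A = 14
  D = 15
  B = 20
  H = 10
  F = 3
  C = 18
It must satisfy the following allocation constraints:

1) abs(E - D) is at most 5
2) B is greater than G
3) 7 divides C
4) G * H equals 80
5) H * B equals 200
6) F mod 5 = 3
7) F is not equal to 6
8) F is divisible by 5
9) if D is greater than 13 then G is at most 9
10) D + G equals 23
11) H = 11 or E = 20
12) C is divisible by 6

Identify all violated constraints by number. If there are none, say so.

1) abs(20 - 15) = 5; 5 ≤ 5  true
2) B = 20, G = 8; 20 > 8  true
3) 18 = 7*2 + 4, so 7 does not divide 18  false
4) G * H = 8 * 10 = 80  true
5) H * B = 10 * 20 = 200  true
6) 3 mod 5 = 3  true
7) F = 3, and 3 ≠ 6  true
8) 3 = 5*0 + 3, so 5 does not divide 3  false
9) D = 15 > 13, so we need G ≤ 9; G = 8 ≤ 9  true
10) D + G = 15 + 8 = 23  true
11) H = 10 ≠ 11, but E = 20 = 20 (second disjunct)  true
12) 18 / 6 = 3, so 6 divides 18  true

Constraints 3, 8 do not hold.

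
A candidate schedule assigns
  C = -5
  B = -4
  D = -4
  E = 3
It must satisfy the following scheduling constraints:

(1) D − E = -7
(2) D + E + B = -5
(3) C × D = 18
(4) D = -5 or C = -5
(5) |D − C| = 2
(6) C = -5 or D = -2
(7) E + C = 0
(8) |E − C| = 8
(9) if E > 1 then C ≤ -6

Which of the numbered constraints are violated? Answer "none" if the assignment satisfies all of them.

(1) D − E = -4 − 3 = -7 — satisfied.
(2) D + E + B = -4 + 3 + (-4) = -5 — satisfied.
(3) C × D = -5 × (-4) = 20, not 18 — violated.
(4) D = -4 ≠ -5, but C = -5 = -5 (second disjunct) — satisfied.
(5) |-4 − (-5)| = 1, not 2 — violated.
(6) C = -5 = -5 (first disjunct) — satisfied.
(7) E + C = 3 + (-5) = -2, not 0 — violated.
(8) |3 − (-5)| = 8 — satisfied.
(9) E = 3 > 1, so we need C ≤ -6; but C = -5 > -6 — violated.

Constraints 3, 5, 7, 9 do not hold.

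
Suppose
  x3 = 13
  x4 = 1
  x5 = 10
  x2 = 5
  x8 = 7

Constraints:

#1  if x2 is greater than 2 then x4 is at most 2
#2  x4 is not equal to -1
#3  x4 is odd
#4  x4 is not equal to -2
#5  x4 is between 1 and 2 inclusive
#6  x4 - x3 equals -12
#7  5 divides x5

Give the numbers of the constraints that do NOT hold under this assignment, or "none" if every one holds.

#1 x2 = 5 > 2, so we need x4 ≤ 2; x4 = 1 ≤ 2  holds
#2 x4 = 1, and 1 ≠ -1  holds
#3 x4 = 1 is odd  holds
#4 x4 = 1, and 1 ≠ -2  holds
#5 x4 = 1 lies in [1, 2]  holds
#6 x4 - x3 = 1 - 13 = -12  holds
#7 10 / 5 = 2, so 5 divides 10  holds

Yes — all constraints hold.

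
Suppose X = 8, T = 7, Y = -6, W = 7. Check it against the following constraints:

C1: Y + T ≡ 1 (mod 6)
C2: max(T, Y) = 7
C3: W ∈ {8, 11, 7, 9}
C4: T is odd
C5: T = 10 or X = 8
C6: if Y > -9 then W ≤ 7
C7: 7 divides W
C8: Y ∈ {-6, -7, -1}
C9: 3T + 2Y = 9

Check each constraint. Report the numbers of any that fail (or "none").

None — every constraint holds.

C1: Y + T = 1; 1 mod 6 = 1 — satisfied.
C2: max(7, -6) = 7 — satisfied.
C3: W = 7 is in {8, 11, 7, 9} — satisfied.
C4: T = 7 is odd — satisfied.
C5: T = 7 ≠ 10, but X = 8 = 8 (second disjunct) — satisfied.
C6: Y = -6 > -9, so we need W ≤ 7; W = 7 ≤ 7 — satisfied.
C7: 7 / 7 = 1, so 7 divides 7 — satisfied.
C8: Y = -6 is in {-6, -7, -1} — satisfied.
C9: 3T + 2Y = 3(7) + 2(-6) = 9 — satisfied.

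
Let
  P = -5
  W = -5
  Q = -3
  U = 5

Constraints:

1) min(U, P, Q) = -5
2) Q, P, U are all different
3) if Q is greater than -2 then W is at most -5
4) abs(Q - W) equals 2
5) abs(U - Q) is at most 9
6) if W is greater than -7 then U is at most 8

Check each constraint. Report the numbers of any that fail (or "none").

1) min(5, -5, -3) = -5 — holds.
2) values -3, -5, 5 are pairwise distinct — holds.
3) Q = -3, not > -2; antecedent false, conditional vacuously true — holds.
4) abs(-3 - (-5)) = 2 — holds.
5) abs(5 - (-3)) = 8; 8 ≤ 9 — holds.
6) W = -5 > -7, so we need U ≤ 8; U = 5 ≤ 8 — holds.

No violations.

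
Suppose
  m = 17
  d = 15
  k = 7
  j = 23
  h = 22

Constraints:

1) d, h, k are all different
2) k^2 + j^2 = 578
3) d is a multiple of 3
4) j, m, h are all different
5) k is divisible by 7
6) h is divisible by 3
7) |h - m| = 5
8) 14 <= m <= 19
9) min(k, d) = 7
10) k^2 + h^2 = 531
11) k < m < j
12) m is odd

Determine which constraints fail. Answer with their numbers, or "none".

1) values 15, 22, 7 are pairwise distinct  holds
2) k^2 + j^2 = 7^2 + 23^2 = 49 + 529 = 578  holds
3) 15 / 3 = 5, so 3 divides 15  holds
4) values 23, 17, 22 are pairwise distinct  holds
5) 7 / 7 = 1, so 7 divides 7  holds
6) 22 = 3*7 + 1, so 3 does not divide 22  fails
7) |22 - 17| = 5  holds
8) m = 17 lies in [14, 19]  holds
9) min(7, 15) = 7  holds
10) k^2 + h^2 = 7^2 + 22^2 = 49 + 484 = 533, not 531  fails
11) values 7 < 17 < 23  holds
12) m = 17 is odd  holds

Constraints 6 and 10 are violated.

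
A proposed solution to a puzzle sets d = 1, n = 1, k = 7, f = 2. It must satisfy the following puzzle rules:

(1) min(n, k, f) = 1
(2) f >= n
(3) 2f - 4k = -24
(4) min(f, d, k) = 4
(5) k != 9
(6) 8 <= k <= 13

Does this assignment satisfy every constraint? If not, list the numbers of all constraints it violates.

Constraints 4, 6 do not hold.

(1) min(1, 7, 2) = 1  true
(2) f = 2, n = 1; 2 ≥ 1  true
(3) 2f - 4k = 2(2) - 4(7) = -24  true
(4) min(2, 1, 7) = 1, not 4  false
(5) k = 7, and 7 ≠ 9  true
(6) k = 7 is outside [8, 13]  false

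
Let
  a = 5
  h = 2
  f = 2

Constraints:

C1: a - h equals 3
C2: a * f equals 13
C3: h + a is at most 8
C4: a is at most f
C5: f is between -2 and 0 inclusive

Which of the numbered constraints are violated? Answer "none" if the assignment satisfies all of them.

C1: a - h = 5 - 2 = 3  OK
C2: a * f = 5 * 2 = 10, not 13  FAIL
C3: h + a = 2 + 5 = 7; 7 ≤ 8  OK
C4: a = 5, f = 2; 5 > 2 (want ≤)  FAIL
C5: f = 2 is outside [-2, 0]  FAIL

No — constraints 2, 4, 5 are not satisfied.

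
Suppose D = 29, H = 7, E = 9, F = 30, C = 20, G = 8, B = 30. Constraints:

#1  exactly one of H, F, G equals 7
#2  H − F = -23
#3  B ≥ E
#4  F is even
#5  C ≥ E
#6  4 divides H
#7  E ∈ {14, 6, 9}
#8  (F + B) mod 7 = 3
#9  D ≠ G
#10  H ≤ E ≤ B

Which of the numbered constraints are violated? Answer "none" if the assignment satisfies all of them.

#1 H=7, F=30, G=8; 1 of them equals 7  ✔
#2 H − F = 7 − 30 = -23  ✔
#3 B = 30, E = 9; 30 ≥ 9  ✔
#4 F = 30 is even  ✔
#5 C = 20, E = 9; 20 ≥ 9  ✔
#6 7 = 4×1 + 3, so 4 does not divide 7  ✘
#7 E = 9 is in {14, 6, 9}  ✔
#8 F + B = 60; 60 mod 7 = 4, not 3  ✘
#9 D = 29, G = 8; distinct  ✔
#10 values 7 ≤ 9 ≤ 30  ✔

No — constraints 6, 8 are not satisfied.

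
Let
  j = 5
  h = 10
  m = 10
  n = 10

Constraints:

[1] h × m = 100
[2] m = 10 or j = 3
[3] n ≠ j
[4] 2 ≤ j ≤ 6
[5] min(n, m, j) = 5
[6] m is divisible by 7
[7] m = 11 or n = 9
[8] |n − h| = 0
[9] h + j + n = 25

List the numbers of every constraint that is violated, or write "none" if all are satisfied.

Constraints 6, 7 do not hold.

[1] h × m = 10 × 10 = 100  ✔
[2] m = 10 = 10 (first disjunct)  ✔
[3] n = 10, j = 5; distinct  ✔
[4] j = 5 lies in [2, 6]  ✔
[5] min(10, 10, 5) = 5  ✔
[6] 10 = 7×1 + 3, so 7 does not divide 10  ✘
[7] m = 10 ≠ 11 and n = 10 ≠ 9; both disjuncts false  ✘
[8] |10 − 10| = 0  ✔
[9] h + j + n = 10 + 5 + 10 = 25  ✔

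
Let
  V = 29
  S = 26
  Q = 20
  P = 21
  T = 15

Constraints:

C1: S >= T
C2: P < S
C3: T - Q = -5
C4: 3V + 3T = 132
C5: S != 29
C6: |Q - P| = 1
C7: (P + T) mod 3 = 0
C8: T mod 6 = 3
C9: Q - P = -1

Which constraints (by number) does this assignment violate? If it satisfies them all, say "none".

Yes — all constraints hold.

C1: S = 26, T = 15; 26 ≥ 15 — holds.
C2: P = 21, S = 26; 21 < 26 — holds.
C3: T - Q = 15 - 20 = -5 — holds.
C4: 3V + 3T = 3(29) + 3(15) = 132 — holds.
C5: S = 26, and 26 ≠ 29 — holds.
C6: |20 - 21| = 1 — holds.
C7: P + T = 36; 36 mod 3 = 0 — holds.
C8: 15 mod 6 = 3 — holds.
C9: Q - P = 20 - 21 = -1 — holds.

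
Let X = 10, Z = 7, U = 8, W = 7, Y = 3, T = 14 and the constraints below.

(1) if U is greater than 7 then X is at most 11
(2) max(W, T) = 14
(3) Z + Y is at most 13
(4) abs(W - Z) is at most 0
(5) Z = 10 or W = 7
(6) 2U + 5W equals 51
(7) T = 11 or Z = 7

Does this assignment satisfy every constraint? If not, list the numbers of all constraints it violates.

(1) U = 8 > 7, so we need X ≤ 11; X = 10 ≤ 11  OK
(2) max(7, 14) = 14  OK
(3) Z + Y = 7 + 3 = 10; 10 ≤ 13  OK
(4) abs(7 - 7) = 0; 0 ≤ 0  OK
(5) Z = 7 ≠ 10, but W = 7 = 7 (second disjunct)  OK
(6) 2U + 5W = 2(8) + 5(7) = 51  OK
(7) T = 14 ≠ 11, but Z = 7 = 7 (second disjunct)  OK

None — every constraint holds.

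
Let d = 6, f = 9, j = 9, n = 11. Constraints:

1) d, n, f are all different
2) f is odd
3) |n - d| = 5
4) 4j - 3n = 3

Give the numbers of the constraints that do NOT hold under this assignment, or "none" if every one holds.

1) values 6, 11, 9 are pairwise distinct  yes
2) f = 9 is odd  yes
3) |11 - 6| = 5  yes
4) 4j - 3n = 4(9) - 3(11) = 3  yes

No violations.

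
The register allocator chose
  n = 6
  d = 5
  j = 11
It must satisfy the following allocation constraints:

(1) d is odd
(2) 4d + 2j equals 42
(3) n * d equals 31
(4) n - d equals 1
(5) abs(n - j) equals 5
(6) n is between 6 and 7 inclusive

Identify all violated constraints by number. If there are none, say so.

Constraint 3 does not hold.

(1) d = 5 is odd  OK
(2) 4d + 2j = 4(5) + 2(11) = 42  OK
(3) n * d = 6 * 5 = 30, not 31  FAIL
(4) n - d = 6 - 5 = 1  OK
(5) abs(6 - 11) = 5  OK
(6) n = 6 lies in [6, 7]  OK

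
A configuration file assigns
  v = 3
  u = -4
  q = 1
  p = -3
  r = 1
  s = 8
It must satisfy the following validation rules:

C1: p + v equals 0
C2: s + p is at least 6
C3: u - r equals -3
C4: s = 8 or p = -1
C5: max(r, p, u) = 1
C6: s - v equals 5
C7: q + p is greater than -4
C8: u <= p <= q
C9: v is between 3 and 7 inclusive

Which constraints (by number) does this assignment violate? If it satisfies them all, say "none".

Constraints 2, 3 are violated.

C1: p + v = -3 + 3 = 0  true
C2: s + p = 8 + (-3) = 5; 5 < 6, bound 6 not met  false
C3: u - r = -4 - 1 = -5, not -3  false
C4: s = 8 = 8 (first disjunct)  true
C5: max(1, -3, -4) = 1  true
C6: s - v = 8 - 3 = 5  true
C7: q + p = 1 + (-3) = -2; -2 > -4  true
C8: values -4 <= -3 <= 1  true
C9: v = 3 lies in [3, 7]  true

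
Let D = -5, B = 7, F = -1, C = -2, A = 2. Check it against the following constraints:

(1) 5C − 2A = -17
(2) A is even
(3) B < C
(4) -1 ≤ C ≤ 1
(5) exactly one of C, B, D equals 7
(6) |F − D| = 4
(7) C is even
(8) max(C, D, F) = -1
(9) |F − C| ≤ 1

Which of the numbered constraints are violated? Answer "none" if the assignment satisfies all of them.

(1) 5C − 2A = 5(-2) − 2(2) = -14, not -17  false
(2) A = 2 is even  true
(3) B = 7, C = -2; 7 ≥ -2 (want <)  false
(4) C = -2 is outside [-1, 1]  false
(5) C=-2, B=7, D=-5; 1 of them equals 7  true
(6) |-1 − (-5)| = 4  true
(7) C = -2 is even  true
(8) max(-2, -5, -1) = -1  true
(9) |-1 − (-2)| = 1; 1 ≤ 1  true

The assignment fails constraints 1, 3, 4.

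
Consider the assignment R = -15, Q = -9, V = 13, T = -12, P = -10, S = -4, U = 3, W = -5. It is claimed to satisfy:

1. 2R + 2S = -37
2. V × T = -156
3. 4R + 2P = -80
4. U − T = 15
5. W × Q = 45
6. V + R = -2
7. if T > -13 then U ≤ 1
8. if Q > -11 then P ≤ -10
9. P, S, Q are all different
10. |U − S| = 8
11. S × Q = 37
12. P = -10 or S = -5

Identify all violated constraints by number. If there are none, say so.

Violated: 1, 7, 10, 11.

1. 2R + 2S = 2(-15) + 2(-4) = -38, not -37 — fails.
2. V × T = 13 × (-12) = -156 — holds.
3. 4R + 2P = 4(-15) + 2(-10) = -80 — holds.
4. U − T = 3 − (-12) = 15 — holds.
5. W × Q = -5 × (-9) = 45 — holds.
6. V + R = 13 + (-15) = -2 — holds.
7. T = -12 > -13, so we need U ≤ 1; but U = 3 > 1 — fails.
8. Q = -9 > -11, so we need P ≤ -10; P = -10 ≤ -10 — holds.
9. values -10, -4, -9 are pairwise distinct — holds.
10. |3 − (-4)| = 7, not 8 — fails.
11. S × Q = -4 × (-9) = 36, not 37 — fails.
12. P = -10 = -10 (first disjunct) — holds.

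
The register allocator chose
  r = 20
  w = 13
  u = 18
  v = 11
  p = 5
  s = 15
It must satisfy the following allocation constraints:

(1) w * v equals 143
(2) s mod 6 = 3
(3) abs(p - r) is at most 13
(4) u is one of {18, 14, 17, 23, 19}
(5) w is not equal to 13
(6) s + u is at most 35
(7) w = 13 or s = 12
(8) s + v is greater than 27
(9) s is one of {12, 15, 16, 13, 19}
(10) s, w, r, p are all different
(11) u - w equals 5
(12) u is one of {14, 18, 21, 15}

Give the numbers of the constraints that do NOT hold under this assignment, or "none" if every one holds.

No — constraints 3, 5, and 8 are not satisfied.

(1) w * v = 13 * 11 = 143 — OK.
(2) 15 mod 6 = 3 — OK.
(3) abs(5 - 20) = 15; 15 > 13, exceeds bound 13 — violated.
(4) u = 18 is in {18, 14, 17, 23, 19} — OK.
(5) w = 13, but 13 is required to differ — violated.
(6) s + u = 15 + 18 = 33; 33 ≤ 35 — OK.
(7) w = 13 = 13 (first disjunct) — OK.
(8) s + v = 15 + 11 = 26; 26 ≤ 27, bound 27 not met — violated.
(9) s = 15 is in {12, 15, 16, 13, 19} — OK.
(10) values 15, 13, 20, 5 are pairwise distinct — OK.
(11) u - w = 18 - 13 = 5 — OK.
(12) u = 18 is in {14, 18, 21, 15} — OK.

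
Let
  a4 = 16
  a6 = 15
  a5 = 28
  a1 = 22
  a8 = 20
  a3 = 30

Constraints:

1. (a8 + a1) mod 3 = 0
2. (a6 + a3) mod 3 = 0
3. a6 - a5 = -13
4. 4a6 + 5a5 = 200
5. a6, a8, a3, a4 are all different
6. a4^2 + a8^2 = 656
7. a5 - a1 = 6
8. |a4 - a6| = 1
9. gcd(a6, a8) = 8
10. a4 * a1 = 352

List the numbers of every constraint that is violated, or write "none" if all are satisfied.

No — constraint 9 is not satisfied.

1. a8 + a1 = 42; 42 mod 3 = 0 — holds.
2. a6 + a3 = 45; 45 mod 3 = 0 — holds.
3. a6 - a5 = 15 - 28 = -13 — holds.
4. 4a6 + 5a5 = 4(15) + 5(28) = 200 — holds.
5. values 15, 20, 30, 16 are pairwise distinct — holds.
6. a4^2 + a8^2 = 16^2 + 20^2 = 256 + 400 = 656 — holds.
7. a5 - a1 = 28 - 22 = 6 — holds.
8. |16 - 15| = 1 — holds.
9. gcd(15, 20) = 5, not 8 — fails.
10. a4 * a1 = 16 * 22 = 352 — holds.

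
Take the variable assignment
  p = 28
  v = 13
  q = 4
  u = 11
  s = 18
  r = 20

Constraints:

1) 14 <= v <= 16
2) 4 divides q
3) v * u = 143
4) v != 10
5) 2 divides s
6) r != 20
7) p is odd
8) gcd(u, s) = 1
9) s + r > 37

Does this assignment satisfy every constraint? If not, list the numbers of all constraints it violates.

Violated: 1, 6, and 7.

1) v = 13 is outside [14, 16]  no
2) 4 / 4 = 1, so 4 divides 4  yes
3) v * u = 13 * 11 = 143  yes
4) v = 13, and 13 ≠ 10  yes
5) 18 / 2 = 9, so 2 divides 18  yes
6) r = 20, but 20 is required to differ  no
7) p = 28 is even  no
8) gcd(11, 18) = 1  yes
9) s + r = 18 + 20 = 38; 38 > 37  yes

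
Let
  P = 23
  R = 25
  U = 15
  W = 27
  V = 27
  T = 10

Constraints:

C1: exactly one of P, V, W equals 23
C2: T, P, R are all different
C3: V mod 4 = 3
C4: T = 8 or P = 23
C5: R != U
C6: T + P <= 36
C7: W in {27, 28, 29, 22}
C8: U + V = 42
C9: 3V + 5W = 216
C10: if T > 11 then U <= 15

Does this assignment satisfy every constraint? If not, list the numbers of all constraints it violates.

C1: P=23, V=27, W=27; 1 of them equals 23 — OK.
C2: values 10, 23, 25 are pairwise distinct — OK.
C3: 27 mod 4 = 3 — OK.
C4: T = 10 ≠ 8, but P = 23 = 23 (second disjunct) — OK.
C5: R = 25, U = 15; distinct — OK.
C6: T + P = 10 + 23 = 33; 33 ≤ 36 — OK.
C7: W = 27 is in {27, 28, 29, 22} — OK.
C8: U + V = 15 + 27 = 42 — OK.
C9: 3V + 5W = 3(27) + 5(27) = 216 — OK.
C10: T = 10, not > 11; antecedent false, conditional vacuously true — OK.

Yes — all constraints hold.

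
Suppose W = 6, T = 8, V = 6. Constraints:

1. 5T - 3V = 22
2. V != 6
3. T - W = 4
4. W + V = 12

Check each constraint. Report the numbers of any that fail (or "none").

1. 5T - 3V = 5(8) - 3(6) = 22 — OK.
2. V = 6, but 6 is required to differ — violated.
3. T - W = 8 - 6 = 2, not 4 — violated.
4. W + V = 6 + 6 = 12 — OK.

Violated: 2 and 3.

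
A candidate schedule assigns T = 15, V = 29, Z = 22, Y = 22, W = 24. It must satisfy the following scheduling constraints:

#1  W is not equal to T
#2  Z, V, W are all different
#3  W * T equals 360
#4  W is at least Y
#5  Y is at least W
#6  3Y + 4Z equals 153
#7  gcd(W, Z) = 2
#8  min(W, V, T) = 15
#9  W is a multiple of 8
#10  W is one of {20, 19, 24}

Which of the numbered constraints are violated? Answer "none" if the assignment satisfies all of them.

Constraints 5, 6 are violated.

#1 W = 24, T = 15; distinct — satisfied.
#2 values 22, 29, 24 are pairwise distinct — satisfied.
#3 W * T = 24 * 15 = 360 — satisfied.
#4 W = 24, Y = 22; 24 ≥ 22 — satisfied.
#5 Y = 22, W = 24; 22 < 24 (want ≥) — violated.
#6 3Y + 4Z = 3(22) + 4(22) = 154, not 153 — violated.
#7 gcd(24, 22) = 2 — satisfied.
#8 min(24, 29, 15) = 15 — satisfied.
#9 24 / 8 = 3, so 8 divides 24 — satisfied.
#10 W = 24 is in {20, 19, 24} — satisfied.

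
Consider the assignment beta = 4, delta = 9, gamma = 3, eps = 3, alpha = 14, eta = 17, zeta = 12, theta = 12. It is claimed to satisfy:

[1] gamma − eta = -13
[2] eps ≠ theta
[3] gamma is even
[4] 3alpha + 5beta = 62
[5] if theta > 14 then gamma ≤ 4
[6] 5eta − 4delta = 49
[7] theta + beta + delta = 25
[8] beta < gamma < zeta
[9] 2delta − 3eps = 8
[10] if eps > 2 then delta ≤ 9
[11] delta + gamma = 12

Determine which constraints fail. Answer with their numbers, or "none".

Constraints 1, 3, 8, and 9 do not hold.

[1] gamma − eta = 3 − 17 = -14, not -13 — does not hold.
[2] eps = 3, theta = 12; distinct — holds.
[3] gamma = 3 is odd — does not hold.
[4] 3alpha + 5beta = 3(14) + 5(4) = 62 — holds.
[5] theta = 12, not > 14; antecedent false, conditional vacuously true — holds.
[6] 5eta − 4delta = 5(17) − 4(9) = 49 — holds.
[7] theta + beta + delta = 12 + 4 + 9 = 25 — holds.
[8] values 4, 3, 12; beta = 4 is not < gamma = 3 — does not hold.
[9] 2delta − 3eps = 2(9) − 3(3) = 9, not 8 — does not hold.
[10] eps = 3 > 2, so we need delta ≤ 9; delta = 9 ≤ 9 — holds.
[11] delta + gamma = 9 + 3 = 12 — holds.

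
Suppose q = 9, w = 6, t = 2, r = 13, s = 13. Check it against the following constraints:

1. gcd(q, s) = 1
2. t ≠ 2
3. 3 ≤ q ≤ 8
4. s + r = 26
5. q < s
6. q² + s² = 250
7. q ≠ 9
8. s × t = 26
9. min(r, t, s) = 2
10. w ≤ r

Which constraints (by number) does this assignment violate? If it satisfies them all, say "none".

1. gcd(9, 13) = 1 — OK.
2. t = 2, but 2 is required to differ — violated.
3. q = 9 is outside [3, 8] — violated.
4. s + r = 13 + 13 = 26 — OK.
5. q = 9, s = 13; 9 < 13 — OK.
6. q² + s² = 9² + 13² = 81 + 169 = 250 — OK.
7. q = 9, but 9 is required to differ — violated.
8. s × t = 13 × 2 = 26 — OK.
9. min(13, 2, 13) = 2 — OK.
10. w = 6, r = 13; 6 ≤ 13 — OK.

Violated: 2, 3, and 7.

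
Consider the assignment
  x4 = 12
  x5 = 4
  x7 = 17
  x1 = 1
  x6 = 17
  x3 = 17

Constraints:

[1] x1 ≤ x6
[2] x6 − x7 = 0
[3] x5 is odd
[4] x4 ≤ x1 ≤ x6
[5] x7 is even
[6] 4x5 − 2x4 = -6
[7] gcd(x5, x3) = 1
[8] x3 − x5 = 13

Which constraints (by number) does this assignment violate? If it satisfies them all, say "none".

[1] x1 = 1, x6 = 17; 1 ≤ 17 — holds.
[2] x6 − x7 = 17 − 17 = 0 — holds.
[3] x5 = 4 is even — fails.
[4] values 12, 1, 17; x4 = 12 is not ≤ x1 = 1 — fails.
[5] x7 = 17 is odd — fails.
[6] 4x5 − 2x4 = 4(4) − 2(12) = -8, not -6 — fails.
[7] gcd(4, 17) = 1 — holds.
[8] x3 − x5 = 17 − 4 = 13 — holds.

Constraints 3, 4, 5, 6 do not hold.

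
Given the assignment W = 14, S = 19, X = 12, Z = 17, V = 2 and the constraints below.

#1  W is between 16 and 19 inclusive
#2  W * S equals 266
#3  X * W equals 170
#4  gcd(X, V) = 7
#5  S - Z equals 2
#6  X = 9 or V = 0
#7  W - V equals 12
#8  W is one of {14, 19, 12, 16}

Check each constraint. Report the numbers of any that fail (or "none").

#1 W = 14 is outside [16, 19]  ✗
#2 W * S = 14 * 19 = 266  ✓
#3 X * W = 12 * 14 = 168, not 170  ✗
#4 gcd(12, 2) = 2, not 7  ✗
#5 S - Z = 19 - 17 = 2  ✓
#6 X = 12 ≠ 9 and V = 2 ≠ 0; both disjuncts false  ✗
#7 W - V = 14 - 2 = 12  ✓
#8 W = 14 is in {14, 19, 12, 16}  ✓

Constraints 1, 3, 4, and 6 are violated.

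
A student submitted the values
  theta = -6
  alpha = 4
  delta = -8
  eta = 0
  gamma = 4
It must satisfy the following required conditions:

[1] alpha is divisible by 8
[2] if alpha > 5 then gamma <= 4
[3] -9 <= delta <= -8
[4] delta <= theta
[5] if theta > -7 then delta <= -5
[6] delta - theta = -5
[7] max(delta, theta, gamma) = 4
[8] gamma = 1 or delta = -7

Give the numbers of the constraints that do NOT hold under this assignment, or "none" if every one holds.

[1] 4 = 8*0 + 4, so 8 does not divide 4  ✗
[2] alpha = 4, not > 5; antecedent false, conditional vacuously true  ✓
[3] delta = -8 lies in [-9, -8]  ✓
[4] delta = -8, theta = -6; -8 ≤ -6  ✓
[5] theta = -6 > -7, so we need delta ≤ -5; delta = -8 ≤ -5  ✓
[6] delta - theta = -8 - (-6) = -2, not -5  ✗
[7] max(-8, -6, 4) = 4  ✓
[8] gamma = 4 ≠ 1 and delta = -8 ≠ -7; both disjuncts false  ✗

Constraints 1, 6, and 8 are violated.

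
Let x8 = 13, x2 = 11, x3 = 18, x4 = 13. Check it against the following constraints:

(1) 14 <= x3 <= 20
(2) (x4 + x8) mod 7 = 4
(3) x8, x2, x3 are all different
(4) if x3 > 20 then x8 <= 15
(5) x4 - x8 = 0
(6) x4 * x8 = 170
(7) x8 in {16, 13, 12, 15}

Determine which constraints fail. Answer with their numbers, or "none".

(1) x3 = 18 lies in [14, 20] — OK.
(2) x4 + x8 = 26; 26 mod 7 = 5, not 4 — violated.
(3) values 13, 11, 18 are pairwise distinct — OK.
(4) x3 = 18, not > 20; antecedent false, conditional vacuously true — OK.
(5) x4 - x8 = 13 - 13 = 0 — OK.
(6) x4 * x8 = 13 * 13 = 169, not 170 — violated.
(7) x8 = 13 is in {16, 13, 12, 15} — OK.

The assignment fails constraints 2 and 6.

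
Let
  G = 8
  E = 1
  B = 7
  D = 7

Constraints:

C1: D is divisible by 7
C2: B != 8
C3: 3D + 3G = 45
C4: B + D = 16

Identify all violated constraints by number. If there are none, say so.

Violated: 4.

C1: 7 / 7 = 1, so 7 divides 7 — holds.
C2: B = 7, and 7 ≠ 8 — holds.
C3: 3D + 3G = 3(7) + 3(8) = 45 — holds.
C4: B + D = 7 + 7 = 14, not 16 — does not hold.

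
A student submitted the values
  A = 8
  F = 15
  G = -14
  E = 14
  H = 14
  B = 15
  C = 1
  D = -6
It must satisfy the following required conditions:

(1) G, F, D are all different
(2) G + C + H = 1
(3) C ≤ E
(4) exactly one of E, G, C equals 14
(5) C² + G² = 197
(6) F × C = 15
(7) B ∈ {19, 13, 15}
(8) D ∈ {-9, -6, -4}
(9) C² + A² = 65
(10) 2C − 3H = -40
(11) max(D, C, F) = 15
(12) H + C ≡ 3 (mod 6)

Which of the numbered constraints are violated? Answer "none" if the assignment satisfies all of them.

(1) values -14, 15, -6 are pairwise distinct  OK
(2) G + C + H = -14 + 1 + 14 = 1  OK
(3) C = 1, E = 14; 1 ≤ 14  OK
(4) E=14, G=-14, C=1; 1 of them equals 14  OK
(5) C² + G² = 1² + (-14)² = 1 + 196 = 197  OK
(6) F × C = 15 × 1 = 15  OK
(7) B = 15 is in {19, 13, 15}  OK
(8) D = -6 is in {-9, -6, -4}  OK
(9) C² + A² = 1² + 8² = 1 + 64 = 65  OK
(10) 2C − 3H = 2(1) − 3(14) = -40  OK
(11) max(-6, 1, 15) = 15  OK
(12) H + C = 15; 15 mod 6 = 3  OK

The assignment satisfies every constraint.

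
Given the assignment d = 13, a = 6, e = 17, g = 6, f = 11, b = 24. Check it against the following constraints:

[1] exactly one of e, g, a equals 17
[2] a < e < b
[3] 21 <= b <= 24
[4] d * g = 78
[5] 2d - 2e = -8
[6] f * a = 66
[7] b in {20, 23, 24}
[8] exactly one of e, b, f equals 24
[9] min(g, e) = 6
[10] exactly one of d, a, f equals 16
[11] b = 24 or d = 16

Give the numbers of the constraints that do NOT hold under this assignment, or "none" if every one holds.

[1] e=17, g=6, a=6; 1 of them equals 17 — holds.
[2] values 6 < 17 < 24 — holds.
[3] b = 24 lies in [21, 24] — holds.
[4] d * g = 13 * 6 = 78 — holds.
[5] 2d - 2e = 2(13) - 2(17) = -8 — holds.
[6] f * a = 11 * 6 = 66 — holds.
[7] b = 24 is in {20, 23, 24} — holds.
[8] e=17, b=24, f=11; 1 of them equals 24 — holds.
[9] min(6, 17) = 6 — holds.
[10] d=13, a=6, f=11; 0 of them equal 16, not exactly one — does not hold.
[11] b = 24 = 24 (first disjunct) — holds.

Violated: 10.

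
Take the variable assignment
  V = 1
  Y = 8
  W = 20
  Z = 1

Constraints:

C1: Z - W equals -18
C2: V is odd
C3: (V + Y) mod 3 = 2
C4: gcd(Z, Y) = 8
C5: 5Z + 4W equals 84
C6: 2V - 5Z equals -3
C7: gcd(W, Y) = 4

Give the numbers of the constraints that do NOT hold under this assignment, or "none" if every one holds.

C1: Z - W = 1 - 20 = -19, not -18  FAIL
C2: V = 1 is odd  OK
C3: V + Y = 9; 9 mod 3 = 0, not 2  FAIL
C4: gcd(1, 8) = 1, not 8  FAIL
C5: 5Z + 4W = 5(1) + 4(20) = 85, not 84  FAIL
C6: 2V - 5Z = 2(1) - 5(1) = -3  OK
C7: gcd(20, 8) = 4  OK

Constraints 1, 3, 4, 5 are violated.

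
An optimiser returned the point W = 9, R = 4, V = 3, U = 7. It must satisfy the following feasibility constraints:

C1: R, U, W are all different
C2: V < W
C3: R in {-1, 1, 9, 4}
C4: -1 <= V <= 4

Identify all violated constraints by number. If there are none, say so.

No violations.

C1: values 4, 7, 9 are pairwise distinct — holds.
C2: V = 3, W = 9; 3 < 9 — holds.
C3: R = 4 is in {-1, 1, 9, 4} — holds.
C4: V = 3 lies in [-1, 4] — holds.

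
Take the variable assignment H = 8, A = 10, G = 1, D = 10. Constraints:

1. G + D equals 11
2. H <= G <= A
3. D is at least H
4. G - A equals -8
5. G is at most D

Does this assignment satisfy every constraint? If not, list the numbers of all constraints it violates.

Violated: 2 and 4.

1. G + D = 1 + 10 = 11 — satisfied.
2. values 8, 1, 10; H = 8 is not <= G = 1 — violated.
3. D = 10, H = 8; 10 ≥ 8 — satisfied.
4. G - A = 1 - 10 = -9, not -8 — violated.
5. G = 1, D = 10; 1 ≤ 10 — satisfied.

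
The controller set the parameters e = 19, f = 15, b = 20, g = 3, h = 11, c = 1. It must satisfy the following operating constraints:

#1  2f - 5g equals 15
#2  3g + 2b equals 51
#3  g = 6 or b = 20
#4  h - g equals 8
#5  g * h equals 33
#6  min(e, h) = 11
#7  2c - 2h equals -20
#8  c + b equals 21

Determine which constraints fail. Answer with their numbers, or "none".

#1 2f - 5g = 2(15) - 5(3) = 15 — holds.
#2 3g + 2b = 3(3) + 2(20) = 49, not 51 — fails.
#3 g = 3 ≠ 6, but b = 20 = 20 (second disjunct) — holds.
#4 h - g = 11 - 3 = 8 — holds.
#5 g * h = 3 * 11 = 33 — holds.
#6 min(19, 11) = 11 — holds.
#7 2c - 2h = 2(1) - 2(11) = -20 — holds.
#8 c + b = 1 + 20 = 21 — holds.

Constraint 2 does not hold.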